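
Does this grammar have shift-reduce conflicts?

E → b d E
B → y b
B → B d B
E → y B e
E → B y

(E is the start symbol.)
Yes — I10: [B → B d B .] vs [B → B . d B]

A shift-reduce conflict occurs when an LR(0) state has both:
  - a complete (reduce) item [A → α .] (dot at the end), and
  - a shift item [B → β . c γ] (dot before a terminal).

Augment with E' → E and build the canonical LR(0) collection (I0 = CLOSURE({[E' → . E]}), then GOTO on every symbol after a dot until no new states appear). It has 14 states:
  I0: { [B → . B d B], [B → . y b], [E → . B y], [E → . b d E], [E → . y B e], [E' → . E] }  — shift
  I1: { [B → B . d B], [E → B . y] }  — shift
  I2: { [E' → E .] }  — accept
  I3: { [E → b . d E] }  — shift
  I4: { [B → . B d B], [B → . y b], [B → y . b], [E → y . B e] }  — shift
  I5: { [B → B . d B], [E → y B . e] }  — shift
  I6: { [B → y b .] }  — reduce
  I7: { [B → y . b] }  — shift
  I8: { [B → . B d B], [B → . y b], [B → B d . B] }  — shift
  I9: { [E → y B e .] }  — reduce
  I10: { [B → B . d B], [B → B d B .] }  — shift, reduce
  I11: { [B → . B d B], [B → . y b], [E → . B y], [E → . b d E], [E → . y B e], [E → b d . E] }  — shift
  I12: { [E → b d E .] }  — reduce
  I13: { [E → B y .] }  — reduce

I10 contains reduce item [B → B d B .] and shift item [B → B . d B] — shift-reduce conflict.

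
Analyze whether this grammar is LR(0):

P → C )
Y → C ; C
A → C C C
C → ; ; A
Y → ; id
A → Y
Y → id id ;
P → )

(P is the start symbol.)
Augment with P' → P and build the canonical LR(0) collection (I0 = CLOSURE({[P' → . P]}), then GOTO on every symbol after a dot until no new states appear). It has 22 states:
  I0: { [C → . ; ; A], [P → . )], [P → . C )], [P' → . P] }  — shift
  I1: { [P → ) .] }  — reduce
  I2: { [C → ; . ; A] }  — shift
  I3: { [P → C . )] }  — shift
  I4: { [P' → P .] }  — accept
  I5: { [P → C ) .] }  — reduce
  I6: { [A → . C C C], [A → . Y], [C → . ; ; A], [C → ; ; . A], [Y → . ; id], [Y → . C ; C], [Y → . id id ;] }  — shift
  I7: { [C → ; . ; A], [Y → ; . id] }  — shift
  I8: { [C → ; ; A .] }  — reduce
  I9: { [A → C . C C], [C → . ; ; A], [Y → C . ; C] }  — shift
  I10: { [A → Y .] }  — reduce
  I11: { [Y → id . id ;] }  — shift
  I12: { [Y → id id . ;] }  — shift
  I13: { [Y → id id ; .] }  — reduce
  I14: { [C → . ; ; A], [C → ; . ; A], [Y → C ; . C] }  — shift
  I15: { [A → C C . C], [C → . ; ; A] }  — shift
  I16: { [A → C C C .] }  — reduce
  I17: { [A → . C C C], [A → . Y], [C → . ; ; A], [C → ; . ; A], [C → ; ; . A], [Y → . ; id], [Y → . C ; C], [Y → . id id ;] }  — shift
  I18: { [Y → C ; C .] }  — reduce
  I19: { [A → . C C C], [A → . Y], [C → . ; ; A], [C → ; . ; A], [C → ; ; . A], [Y → . ; id], [Y → . C ; C], [Y → . id id ;], [Y → ; . id] }  — shift
  I20: { [Y → ; id .], [Y → id . id ;] }  — shift, reduce
  I21: { [Y → ; id .] }  — reduce

Conflict in state I20:
  Shift-reduce conflict between [Y → ; id .] and [Y → id . id ;]
So the grammar is NOT LR(0).

Answer: No. Shift-reduce conflict between [Y → ; id .] and [Y → id . id ;]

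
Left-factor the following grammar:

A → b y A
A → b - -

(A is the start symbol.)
Left-factoring transforms A → αβ₁ | αβ₂ into A → αA' and A' → β₁ | β₂
(α is the longest common prefix among the alternatives). Repeat until
no nonterminal has two alternatives with a common prefix.

Round 1: A has alternatives sharing prefix 'b'. Introduce A': A → b A'
  Add: A' → y A
  Add: A' → - -

No remaining common prefixes — done.

Resulting grammar:
A → b A'
A' → y A
A' → - -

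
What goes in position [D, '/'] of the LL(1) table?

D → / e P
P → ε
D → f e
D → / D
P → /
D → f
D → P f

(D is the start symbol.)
To find M[D, '/'], we find productions for D where '/' is in the predict set (PREDICT(N → α) = (FIRST(α) \ {ε}) ∪ (FOLLOW(N) if α ⇒* ε)).

Relevant sets:
  FIRST(P) = { '/', ε }

D → / e P: PREDICT = { '/' }
  '/' is in predict set, so this production goes in M[D, '/']
D → f e: PREDICT = { 'f' }
D → / D: PREDICT = { '/' }
  '/' is in predict set, so this production goes in M[D, '/']
D → f: PREDICT = { 'f' }
D → P f: PREDICT = { '/', 'f' }
  '/' is in predict set, so this production goes in M[D, '/']

M[D, '/'] = D → / e P, D → / D, D → P f  (a multiply-defined cell — the grammar is not LL(1))

Answer: D → / e P, D → / D, D → P f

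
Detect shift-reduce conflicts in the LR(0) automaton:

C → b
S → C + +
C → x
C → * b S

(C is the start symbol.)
A shift-reduce conflict occurs when an LR(0) state has both:
  - a complete (reduce) item [A → α .] (dot at the end), and
  - a shift item [B → β . c γ] (dot before a terminal).

Augment with C' → C and build the canonical LR(0) collection (I0 = CLOSURE({[C' → . C]}), then GOTO on every symbol after a dot until no new states appear). It has 10 states:
  I0: { [C → . * b S], [C → . b], [C → . x], [C' → . C] }  — shift
  I1: { [C → * . b S] }  — shift
  I2: { [C' → C .] }  — accept
  I3: { [C → b .] }  — reduce
  I4: { [C → x .] }  — reduce
  I5: { [C → * b . S], [C → . * b S], [C → . b], [C → . x], [S → . C + +] }  — shift
  I6: { [S → C . + +] }  — shift
  I7: { [C → * b S .] }  — reduce
  I8: { [S → C + . +] }  — shift
  I9: { [S → C + + .] }  — reduce

No state contains both a complete item and a shift item.

Answer: No shift-reduce conflicts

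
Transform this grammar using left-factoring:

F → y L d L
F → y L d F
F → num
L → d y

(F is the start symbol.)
Left-factoring transforms A → αβ₁ | αβ₂ into A → αA' and A' → β₁ | β₂
(α is the longest common prefix among the alternatives). Repeat until
no nonterminal has two alternatives with a common prefix.

Round 1: F has alternatives sharing prefix 'y L d'. Introduce F': F → y L d F'
  Add: F' → L
  Add: F' → F

No remaining common prefixes — done.

Resulting grammar:
F → y L d F'
F' → L
F' → F
F → num
L → d y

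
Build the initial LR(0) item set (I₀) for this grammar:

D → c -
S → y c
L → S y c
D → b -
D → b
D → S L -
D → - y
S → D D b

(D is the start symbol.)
First, augment the grammar with D' → D
I₀ = CLOSURE({ [D' → . D] }):
  [D' → . D] has the dot before D: add [D → . c -], [D → . b -], [D → . b], [D → . S L -], [D → . - y]
  [D → . S L -] has the dot before S: add [S → . y c], [S → . D D b]
No further items can be added.

I₀ = { [D → . - y], [D → . S L -], [D → . b -], [D → . b], [D → . c -], [D' → . D], [S → . D D b], [S → . y c] }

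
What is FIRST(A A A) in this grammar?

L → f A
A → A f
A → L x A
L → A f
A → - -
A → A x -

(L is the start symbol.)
FIRST sets of the non-terminals involved (from the grammar, by fixed-point iteration):
  FIRST(A) = { '-', 'f' }

To compute FIRST(A A A), process the symbols left to right:
Symbol A is a non-terminal. Add FIRST(A) \ {ε} = { '-', 'f' }
A is not nullable (ε ∉ FIRST(A)), so stop here.
FIRST(A A A) = { '-', 'f' }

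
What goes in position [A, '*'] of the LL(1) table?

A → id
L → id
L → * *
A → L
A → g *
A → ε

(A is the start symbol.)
A → L

To find M[A, '*'], we find productions for A where '*' is in the predict set (PREDICT(N → α) = (FIRST(α) \ {ε}) ∪ (FOLLOW(N) if α ⇒* ε)).

Relevant sets:
  FIRST(L) = { '*', 'id' }
  FOLLOW(A) = { $ }

A → id: PREDICT = { 'id' }
A → L: PREDICT = { '*', 'id' }
  '*' is in predict set, so this production goes in M[A, '*']
A → g *: PREDICT = { 'g' }
A → ε: PREDICT = { $ }

M[A, '*'] = A → L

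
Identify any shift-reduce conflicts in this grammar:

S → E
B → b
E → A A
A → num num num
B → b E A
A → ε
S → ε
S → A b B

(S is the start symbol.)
A shift-reduce conflict occurs when an LR(0) state has both:
  - a complete (reduce) item [A → α .] (dot at the end), and
  - a shift item [B → β . c γ] (dot before a terminal).

Augment with S' → S and build the canonical LR(0) collection (I0 = CLOSURE({[S' → . S]}), then GOTO on every symbol after a dot until no new states appear). It has 14 states:
  I0: { [A → . num num num], [A → .], [E → . A A], [S → . A b B], [S → . E], [S → .], [S' → . S] }  — shift, 2 reduces
  I1: { [A → . num num num], [A → .], [E → A . A], [S → A . b B] }  — shift, reduce
  I2: { [S → E .] }  — reduce
  I3: { [S' → S .] }  — accept
  I4: { [A → num . num num] }  — shift
  I5: { [A → num num . num] }  — shift
  I6: { [A → num num num .] }  — reduce
  I7: { [E → A A .] }  — reduce
  I8: { [B → . b E A], [B → . b], [S → A b . B] }  — shift
  I9: { [S → A b B .] }  — reduce
  I10: { [A → . num num num], [A → .], [B → b . E A], [B → b .], [E → . A A] }  — shift, 2 reduces
  I11: { [A → . num num num], [A → .], [E → A . A] }  — shift, reduce
  I12: { [A → . num num num], [A → .], [B → b E . A] }  — shift, reduce
  I13: { [B → b E A .] }  — reduce

I0 contains reduce items [A → .], [S → .] and shift item [A → . num num num] — shift-reduce conflict.
I1 contains reduce item [A → .] and shift items [A → . num num num], [S → A . b B] — shift-reduce conflict.
I10 contains reduce items [A → .], [B → b .] and shift item [A → . num num num] — shift-reduce conflict.
I11 contains reduce item [A → .] and shift item [A → . num num num] — shift-reduce conflict.
I12 contains reduce item [A → .] and shift item [A → . num num num] — shift-reduce conflict.

Answer: Yes — I0: [A → .] vs [A → . num num num]; I1: [A → .] vs [A → . num num num]; I10: [A → .] vs [A → . num num num]; I11: [A → .] vs [A → . num num num]; I12: [A → .] vs [A → . num num num]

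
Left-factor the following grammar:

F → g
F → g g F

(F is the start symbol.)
Left-factoring transforms A → αβ₁ | αβ₂ into A → αA' and A' → β₁ | β₂
(α is the longest common prefix among the alternatives). Repeat until
no nonterminal has two alternatives with a common prefix.

Round 1: F has alternatives sharing prefix 'g'. Introduce F': F → g F'
  Add: F' → ε
  Add: F' → g F

No remaining common prefixes — done.

Resulting grammar:
F → g F'
F' → ε
F' → g F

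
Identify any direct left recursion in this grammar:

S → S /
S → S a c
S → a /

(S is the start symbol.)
Direct left recursion occurs when N → N α for some non-terminal N (the right-hand side begins with the left-hand side itself).

S → S /: LEFT RECURSIVE (starts with S)
S → S a c: LEFT RECURSIVE (starts with S)
S → a /: starts with a

The grammar has direct left recursion on: S.

Answer: Yes, S is left-recursive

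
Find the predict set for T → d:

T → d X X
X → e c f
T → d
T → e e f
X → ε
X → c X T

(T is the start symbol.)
{ 'd' }

PREDICT(T → d) = (FIRST(RHS) \ {ε}) ∪ (FOLLOW(T) if ε ∈ FIRST(RHS), i.e. RHS ⇒* ε)
FIRST(d) = { 'd' }
ε ∉ FIRST(d), so FOLLOW(T) is not added.
PREDICT(T → d) = { 'd' }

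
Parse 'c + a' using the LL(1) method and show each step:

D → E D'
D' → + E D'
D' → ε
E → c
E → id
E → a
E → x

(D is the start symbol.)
Stack is shown with the top on the left.

Stack     Input    Action
-------------------------
D $       c + a $  output D → E D'
E D' $    c + a $  output E → c
c D' $    c + a $  match 'c'
D' $      + a $    output D' → + E D'
+ E D' $  + a $    match '+'
E D' $    a $      output E → a
a D' $    a $      match 'a'
D' $      $        output D' → ε
$         $        accept

The string is accepted.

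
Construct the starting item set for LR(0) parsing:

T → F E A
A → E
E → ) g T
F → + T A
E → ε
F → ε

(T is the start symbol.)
First, augment the grammar with T' → T
I₀ = CLOSURE({ [T' → . T] }):
  [T' → . T] has the dot before T: add [T → . F E A]
  [T → . F E A] has the dot before F: add [F → . + T A], [F → .]
No further items can be added.

I₀ = { [F → . + T A], [F → .], [T → . F E A], [T' → . T] }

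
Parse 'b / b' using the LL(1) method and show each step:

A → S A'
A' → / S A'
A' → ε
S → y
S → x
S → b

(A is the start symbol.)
LL(1) parsing maintains a stack (initially the start symbol over $) and the input. At each step: if the stack top is a terminal, match it against the current input token; if it is a non-terminal N, replace it with the RHS of M[N, lookahead] (the unique production whose predict set contains the lookahead).

Stack is shown with the top on the left.

Stack     Input    Action
-------------------------
A $       b / b $  output A → S A'
S A' $    b / b $  output S → b
b A' $    b / b $  match 'b'
A' $      / b $    output A' → / S A'
/ S A' $  / b $    match '/'
S A' $    b $      output S → b
b A' $    b $      match 'b'
A' $      $        output A' → ε
$         $        accept

The string is accepted.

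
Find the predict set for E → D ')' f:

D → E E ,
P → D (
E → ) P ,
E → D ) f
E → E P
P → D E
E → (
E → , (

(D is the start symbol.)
{ '(', ')', ',' }

PREDICT(E → D ')' f) = (FIRST(RHS) \ {ε}) ∪ (FOLLOW(E) if ε ∈ FIRST(RHS), i.e. RHS ⇒* ε)
FIRST(D) = { '(', ')', ',' }
FIRST(D ')' f) = { '(', ')', ',' }
ε ∉ FIRST(D ')' f), so FOLLOW(E) is not added.
PREDICT(E → D ')' f) = { '(', ')', ',' }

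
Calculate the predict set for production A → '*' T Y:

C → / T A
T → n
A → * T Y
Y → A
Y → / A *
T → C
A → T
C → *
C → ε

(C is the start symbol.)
PREDICT(A → '*' T Y) = (FIRST(RHS) \ {ε}) ∪ (FOLLOW(A) if ε ∈ FIRST(RHS), i.e. RHS ⇒* ε)
FIRST('*' T Y) = { '*' }
ε ∉ FIRST('*' T Y), so FOLLOW(A) is not added.
PREDICT(A → '*' T Y) = { '*' }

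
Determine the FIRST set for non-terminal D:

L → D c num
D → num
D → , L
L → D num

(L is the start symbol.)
{ ',', 'num' }

From D → num:
  - num is a terminal: add 'num' and stop
From D → , L:
  - ',' is a terminal: add ',' and stop

Collecting: FIRST(D) = { ',', 'num' }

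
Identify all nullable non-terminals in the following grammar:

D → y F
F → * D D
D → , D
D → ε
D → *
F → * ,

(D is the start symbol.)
{ 'D' }

ε-productions: D → ε
So D is immediately nullable.
No further non-terminal can be added: every production for the remaining non-terminals contains a terminal or a non-nullable non-terminal.
Nullable = { 'D' }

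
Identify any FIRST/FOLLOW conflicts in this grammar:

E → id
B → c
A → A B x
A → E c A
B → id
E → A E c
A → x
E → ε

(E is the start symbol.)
Yes. E → A E c with FOLLOW(E) on { 'c' }

A FIRST/FOLLOW conflict occurs when a non-terminal N has a nullable alternative N → β (β ⇒* ε) and another alternative N → α with FIRST(α) ∩ FOLLOW(N) ≠ ∅: on such a lookahead the parser cannot decide between expanding α and letting N vanish via β.

Nullable non-terminals: E.
FIRST sets used below: FIRST(A) = { 'c', 'id', 'x' }

E: nullable alternative(s) E → ε; FOLLOW(E) = { $, 'c' }
  E → id: FIRST \ {ε} = { 'id' } — disjoint from FOLLOW(E)
  E → A E c: FIRST \ {ε} = { 'c', 'id', 'x' } — overlaps FOLLOW(E) on { 'c' }: CONFLICT
  E → ε: FIRST \ {ε} = { } — this is the only nullable alternative, skip

A, B have no nullable alternative, so no FIRST/FOLLOW check is needed there.

So the grammar has 1 FIRST/FOLLOW conflict (marked CONFLICT above).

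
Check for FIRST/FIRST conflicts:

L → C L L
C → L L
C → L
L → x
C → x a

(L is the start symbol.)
A FIRST/FIRST conflict occurs when two productions N → α and N → β for the same non-terminal have FIRST(α) ∩ FIRST(β) ≠ ∅ (with ε ∈ FIRST of a nullable right-hand side, so two nullable alternatives also conflict).

FIRST sets of the non-terminals at (or reachable through a nullable prefix from) the front of some alternative:
  FIRST(C) = { 'x' }
  FIRST(L) = { 'x' }

Productions for L:
  L → C L L: FIRST = { 'x' }
  L → x: FIRST = { 'x' }
Productions for C:
  C → L L: FIRST = { 'x' }
  C → L: FIRST = { 'x' }
  C → x a: FIRST = { 'x' }

Conflict for L: L → C L L and L → x
  Overlap: { 'x' }
Conflict for C: C → L L and C → L
  Overlap: { 'x' }
Conflict for C: C → L L and C → x a
  Overlap: { 'x' }
Conflict for C: C → L and C → x a
  Overlap: { 'x' }

Answer: Yes. L → C L L / L → x on { 'x' }; C → L L / C → L on { 'x' }; C → L L / C → x a on { 'x' }; C → L / C → x a on { 'x' }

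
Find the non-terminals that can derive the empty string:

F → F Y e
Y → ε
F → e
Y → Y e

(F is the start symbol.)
ε-productions: Y → ε
So Y is immediately nullable.
No further non-terminal can be added: every production for the remaining non-terminals contains a terminal or a non-nullable non-terminal.
Nullable = { 'Y' }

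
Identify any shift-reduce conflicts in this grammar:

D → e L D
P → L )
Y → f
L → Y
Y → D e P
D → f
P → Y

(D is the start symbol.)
A shift-reduce conflict occurs when an LR(0) state has both:
  - a complete (reduce) item [A → α .] (dot at the end), and
  - a shift item [B → β . c γ] (dot before a terminal).

Augment with D' → D and build the canonical LR(0) collection (I0 = CLOSURE({[D' → . D]}), then GOTO on every symbol after a dot until no new states appear). It has 14 states:
  I0: { [D → . e L D], [D → . f], [D' → . D] }  — shift
  I1: { [D' → D .] }  — accept
  I2: { [D → . e L D], [D → . f], [D → e . L D], [L → . Y], [Y → . D e P], [Y → . f] }  — shift
  I3: { [D → f .] }  — reduce
  I4: { [Y → D . e P] }  — shift
  I5: { [D → . e L D], [D → . f], [D → e L . D] }  — shift
  I6: { [L → Y .] }  — reduce
  I7: { [D → f .], [Y → f .] }  — 2 reduces
  I8: { [D → e L D .] }  — reduce
  I9: { [D → . e L D], [D → . f], [L → . Y], [P → . L )], [P → . Y], [Y → . D e P], [Y → . f], [Y → D e . P] }  — shift
  I10: { [P → L . )] }  — shift
  I11: { [Y → D e P .] }  — reduce
  I12: { [L → Y .], [P → Y .] }  — 2 reduces
  I13: { [P → L ) .] }  — reduce

No state contains both a complete item and a shift item.

Answer: No shift-reduce conflicts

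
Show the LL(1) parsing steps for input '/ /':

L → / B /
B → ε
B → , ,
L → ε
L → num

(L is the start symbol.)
LL(1) parsing maintains a stack (initially the start symbol over $) and the input. At each step: if the stack top is a terminal, match it against the current input token; if it is a non-terminal N, replace it with the RHS of M[N, lookahead] (the unique production whose predict set contains the lookahead).

Stack is shown with the top on the left.

Stack    Input  Action
----------------------
L $      / / $  output L → / B /
/ B / $  / / $  match '/'
B / $    / $    output B → ε
/ $      / $    match '/'
$        $      accept

The string is accepted.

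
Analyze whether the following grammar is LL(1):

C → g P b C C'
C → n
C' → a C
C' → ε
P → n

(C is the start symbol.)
Relevant sets:
  FOLLOW(C') = { $, 'a' }

For C:
  PREDICT(C → g P b C C') = { 'g' }
  PREDICT(C → n) = { 'n' }
For C':
  PREDICT(C' → a C) = { 'a' }
  PREDICT(C' → ε) = { $, 'a' }
P has a single production, so nothing to check there.

Conflict found: Predict set conflict for C': { 'a' }
The grammar is NOT LL(1).

Answer: No. Predict set conflict for C': { 'a' }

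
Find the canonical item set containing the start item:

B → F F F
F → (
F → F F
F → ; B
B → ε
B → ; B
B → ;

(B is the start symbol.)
{ [B → . ; B], [B → . ;], [B → . F F F], [B → .], [B' → . B], [F → . (], [F → . ; B], [F → . F F] }

First, augment the grammar with B' → B
I₀ = CLOSURE({ [B' → . B] }):
  [B' → . B] has the dot before B: add [B → . F F F], [B → .], [B → . ; B], [B → . ;]
  [B → . F F F] has the dot before F: add [F → . (], [F → . F F], [F → . ; B]
No further items can be added.

I₀ = { [B → . ; B], [B → . ;], [B → . F F F], [B → .], [B' → . B], [F → . (], [F → . ; B], [F → . F F] }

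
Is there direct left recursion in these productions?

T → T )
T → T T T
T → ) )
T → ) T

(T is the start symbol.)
Yes, T is left-recursive

T → T ): LEFT RECURSIVE (starts with T)
T → T T T: LEFT RECURSIVE (starts with T)
T → ) ): starts with ')'
T → ) T: starts with ')'

The grammar has direct left recursion on: T.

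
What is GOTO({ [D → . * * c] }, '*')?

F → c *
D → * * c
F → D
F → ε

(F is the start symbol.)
{ [D → * . * c] }

GOTO(I, '*') = CLOSURE({ [A → αX.β] : [A → α.Xβ] ∈ I, X = '*' })

Items with dot before '*', with the dot advanced:
  [D → . * * c] → [D → * . * c]
Closure adds nothing (no advanced item has the dot before a non-terminal).

GOTO = { [D → * . * c] }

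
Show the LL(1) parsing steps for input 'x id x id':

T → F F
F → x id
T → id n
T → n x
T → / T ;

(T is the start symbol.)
LL(1) parsing maintains a stack (initially the start symbol over $) and the input. At each step: if the stack top is a terminal, match it against the current input token; if it is a non-terminal N, replace it with the RHS of M[N, lookahead] (the unique production whose predict set contains the lookahead).

Stack is shown with the top on the left.

Stack     Input        Action
-----------------------------
T $       x id x id $  output T → F F
F F $     x id x id $  output F → x id
x id F $  x id x id $  match 'x'
id F $    id x id $    match 'id'
F $       x id $       output F → x id
x id $    x id $       match 'x'
id $      id $         match 'id'
$         $            accept

The string is accepted.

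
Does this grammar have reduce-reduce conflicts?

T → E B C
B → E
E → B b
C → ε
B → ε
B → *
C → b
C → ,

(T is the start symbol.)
A reduce-reduce conflict occurs when an LR(0) state has two complete items [A → α .] and [B → β .] — both call for a reduction, and with no lookahead the parser cannot choose between them.

Augment with T' → T and build the canonical LR(0) collection (I0 = CLOSURE({[T' → . T]}), then GOTO on every symbol after a dot until no new states appear). It has 11 states:
  I0: { [B → . *], [B → . E], [B → .], [E → . B b], [T → . E B C], [T' → . T] }  — shift, reduce
  I1: { [B → * .] }  — reduce
  I2: { [E → B . b] }  — shift
  I3: { [B → . *], [B → . E], [B → .], [B → E .], [E → . B b], [T → E . B C] }  — shift, 2 reduces
  I4: { [T' → T .] }  — accept
  I5: { [C → . ,], [C → . b], [C → .], [E → B . b], [T → E B . C] }  — shift, reduce
  I6: { [B → E .] }  — reduce
  I7: { [C → , .] }  — reduce
  I8: { [T → E B C .] }  — reduce
  I9: { [C → b .], [E → B b .] }  — 2 reduces
  I10: { [E → B b .] }  — reduce

I3 contains complete items [B → .], [B → E .] — reduce-reduce conflict.
I9 contains complete items [C → b .], [E → B b .] — reduce-reduce conflict.

Answer: Yes — I3: [B → .] vs [B → E .]; I9: [C → b .] vs [E → B b .]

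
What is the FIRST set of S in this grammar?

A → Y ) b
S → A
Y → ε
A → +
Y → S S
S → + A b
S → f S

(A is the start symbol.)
To compute FIRST(S), examine every production with S on the left-hand side, reading each right-hand side left to right until a non-nullable symbol is reached.

FIRST sets of the other non-terminals involved (by the same procedure, iterated to a fixed point):
  FIRST(A) = { ')', '+', 'f' }

From S → A:
  - A is a non-terminal: add FIRST(A) \ {ε} = { ')', '+', 'f' }
    A is not nullable, so stop
From S → + A b:
  - '+' is a terminal: add '+' and stop
From S → f S:
  - f is a terminal: add 'f' and stop

Collecting: FIRST(S) = { ')', '+', 'f' }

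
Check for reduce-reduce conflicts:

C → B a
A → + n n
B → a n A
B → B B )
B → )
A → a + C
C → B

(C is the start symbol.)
A reduce-reduce conflict occurs when an LR(0) state has two complete items [A → α .] and [B → β .] — both call for a reduction, and with no lookahead the parser cannot choose between them.

Augment with C' → C and build the canonical LR(0) collection (I0 = CLOSURE({[C' → . C]}), then GOTO on every symbol after a dot until no new states appear). It has 16 states:
  I0: { [B → . )], [B → . B B )], [B → . a n A], [C → . B a], [C → . B], [C' → . C] }  — shift
  I1: { [B → ) .] }  — reduce
  I2: { [B → . )], [B → . B B )], [B → . a n A], [B → B . B )], [C → B . a], [C → B .] }  — shift, reduce
  I3: { [C' → C .] }  — accept
  I4: { [B → a . n A] }  — shift
  I5: { [A → . + n n], [A → . a + C], [B → a n . A] }  — shift
  I6: { [A → + . n n] }  — shift
  I7: { [B → a n A .] }  — reduce
  I8: { [A → a . + C] }  — shift
  I9: { [A → a + . C], [B → . )], [B → . B B )], [B → . a n A], [C → . B a], [C → . B] }  — shift
  I10: { [A → a + C .] }  — reduce
  I11: { [A → + n . n] }  — shift
  I12: { [A → + n n .] }  — reduce
  I13: { [B → . )], [B → . B B )], [B → . a n A], [B → B . B )], [B → B B . )] }  — shift
  I14: { [B → a . n A], [C → B a .] }  — shift, reduce
  I15: { [B → ) .], [B → B B ) .] }  — 2 reduces

I15 contains complete items [B → ) .], [B → B B ) .] — reduce-reduce conflict.

Answer: Yes — I15: [B → ) .] vs [B → B B ) .]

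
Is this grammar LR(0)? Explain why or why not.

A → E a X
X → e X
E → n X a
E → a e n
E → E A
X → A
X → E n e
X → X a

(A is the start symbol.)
Augment with A' → A and build the canonical LR(0) collection (I0 = CLOSURE({[A' → . A]}), then GOTO on every symbol after a dot until no new states appear). It has 21 states:
  I0: { [A → . E a X], [A' → . A], [E → . E A], [E → . a e n], [E → . n X a] }  — shift
  I1: { [A' → A .] }  — accept
  I2: { [A → . E a X], [A → E . a X], [E → . E A], [E → . a e n], [E → . n X a], [E → E . A] }  — shift
  I3: { [E → a . e n] }  — shift
  I4: { [A → . E a X], [E → . E A], [E → . a e n], [E → . n X a], [E → n . X a], [X → . A], [X → . E n e], [X → . X a], [X → . e X] }  — shift
  I5: { [X → A .] }  — reduce
  I6: { [A → . E a X], [A → E . a X], [E → . E A], [E → . a e n], [E → . n X a], [E → E . A], [X → E . n e] }  — shift
  I7: { [E → n X . a], [X → X . a] }  — shift
  I8: { [A → . E a X], [E → . E A], [E → . a e n], [E → . n X a], [X → . A], [X → . E n e], [X → . X a], [X → . e X], [X → e . X] }  — shift
  I9: { [X → X . a], [X → e X .] }  — shift, reduce
  I10: { [X → X a .] }  — reduce
  I11: { [E → n X a .], [X → X a .] }  — 2 reduces
  I12: { [E → E A .] }  — reduce
  I13: { [A → . E a X], [A → E a . X], [E → . E A], [E → . a e n], [E → . n X a], [E → a . e n], [X → . A], [X → . E n e], [X → . X a], [X → . e X] }  — shift
  I14: { [A → . E a X], [E → . E A], [E → . a e n], [E → . n X a], [E → n . X a], [X → . A], [X → . E n e], [X → . X a], [X → . e X], [X → E n . e] }  — shift
  I15: { [A → . E a X], [E → . E A], [E → . a e n], [E → . n X a], [X → . A], [X → . E n e], [X → . X a], [X → . e X], [X → E n e .], [X → e . X] }  — shift, reduce
  I16: { [A → E a X .], [X → X . a] }  — shift, reduce
  I17: { [A → . E a X], [E → . E A], [E → . a e n], [E → . n X a], [E → a e . n], [X → . A], [X → . E n e], [X → . X a], [X → . e X], [X → e . X] }  — shift
  I18: { [A → . E a X], [E → . E A], [E → . a e n], [E → . n X a], [E → a e n .], [E → n . X a], [X → . A], [X → . E n e], [X → . X a], [X → . e X] }  — shift, reduce
  I19: { [E → a e . n] }  — shift
  I20: { [E → a e n .] }  — reduce

Conflict in state I9:
  Shift-reduce conflict between [X → e X .] and [X → X . a]
So the grammar is NOT LR(0).

Answer: No. Shift-reduce conflict between [X → e X .] and [X → X . a]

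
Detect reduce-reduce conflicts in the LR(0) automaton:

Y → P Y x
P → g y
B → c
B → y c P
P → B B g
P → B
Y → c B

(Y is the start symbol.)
No reduce-reduce conflicts

Augment with Y' → Y and build the canonical LR(0) collection (I0 = CLOSURE({[Y' → . Y]}), then GOTO on every symbol after a dot until no new states appear). It has 16 states:
  I0: { [B → . c], [B → . y c P], [P → . B B g], [P → . B], [P → . g y], [Y → . P Y x], [Y → . c B], [Y' → . Y] }  — shift
  I1: { [B → . c], [B → . y c P], [P → B . B g], [P → B .] }  — shift, reduce
  I2: { [B → . c], [B → . y c P], [P → . B B g], [P → . B], [P → . g y], [Y → . P Y x], [Y → . c B], [Y → P . Y x] }  — shift
  I3: { [Y' → Y .] }  — accept
  I4: { [B → . c], [B → . y c P], [B → c .], [Y → c . B] }  — shift, reduce
  I5: { [P → g . y] }  — shift
  I6: { [B → y . c P] }  — shift
  I7: { [B → . c], [B → . y c P], [B → y c . P], [P → . B B g], [P → . B], [P → . g y] }  — shift
  I8: { [B → y c P .] }  — reduce
  I9: { [B → c .] }  — reduce
  I10: { [P → g y .] }  — reduce
  I11: { [Y → c B .] }  — reduce
  I12: { [Y → P Y . x] }  — shift
  I13: { [Y → P Y x .] }  — reduce
  I14: { [P → B B . g] }  — shift
  I15: { [P → B B g .] }  — reduce

No state contains more than one complete item.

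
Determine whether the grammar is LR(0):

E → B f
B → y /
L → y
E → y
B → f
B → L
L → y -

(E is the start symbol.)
No. Shift-reduce conflict between [E → y .] and [B → y . /]

A grammar is LR(0) if no state in the canonical LR(0) collection has:
  - both a shift item (dot before a terminal) and a complete item (shift-reduce conflict), or
  - two or more complete items (reduce-reduce conflict; the accept item [E' → E .] counts as a complete item here).

Augment with E' → E and build the canonical LR(0) collection (I0 = CLOSURE({[E' → . E]}), then GOTO on every symbol after a dot until no new states appear). It has 9 states:
  I0: { [B → . L], [B → . f], [B → . y /], [E → . B f], [E → . y], [E' → . E], [L → . y -], [L → . y] }  — shift
  I1: { [E → B . f] }  — shift
  I2: { [E' → E .] }  — accept
  I3: { [B → L .] }  — reduce
  I4: { [B → f .] }  — reduce
  I5: { [B → y . /], [E → y .], [L → y . -], [L → y .] }  — shift, 2 reduces
  I6: { [L → y - .] }  — reduce
  I7: { [B → y / .] }  — reduce
  I8: { [E → B f .] }  — reduce

Conflict in state I5:
  Shift-reduce conflict between [E → y .] and [B → y . /]
So the grammar is NOT LR(0).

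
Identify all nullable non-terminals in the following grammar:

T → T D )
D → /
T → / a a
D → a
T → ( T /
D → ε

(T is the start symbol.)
{ 'D' }

A non-terminal is nullable if it can derive ε (the empty string): either it has an ε-production, or it has a production whose right-hand side consists entirely of nullable non-terminals.

ε-productions: D → ε
So D is immediately nullable.
No further non-terminal can be added: every production for the remaining non-terminals contains a terminal or a non-nullable non-terminal.
Nullable = { 'D' }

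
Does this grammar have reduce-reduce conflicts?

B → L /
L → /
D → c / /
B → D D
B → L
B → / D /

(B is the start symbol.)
No reduce-reduce conflicts

A reduce-reduce conflict occurs when an LR(0) state has two complete items [A → α .] and [B → β .] — both call for a reduction, and with no lookahead the parser cannot choose between them.

Augment with B' → B and build the canonical LR(0) collection (I0 = CLOSURE({[B' → . B]}), then GOTO on every symbol after a dot until no new states appear). It has 12 states:
  I0: { [B → . / D /], [B → . D D], [B → . L /], [B → . L], [B' → . B], [D → . c / /], [L → . /] }  — shift
  I1: { [B → / . D /], [D → . c / /], [L → / .] }  — shift, reduce
  I2: { [B' → B .] }  — accept
  I3: { [B → D . D], [D → . c / /] }  — shift
  I4: { [B → L . /], [B → L .] }  — shift, reduce
  I5: { [D → c . / /] }  — shift
  I6: { [D → c / . /] }  — shift
  I7: { [D → c / / .] }  — reduce
  I8: { [B → L / .] }  — reduce
  I9: { [B → D D .] }  — reduce
  I10: { [B → / D . /] }  — shift
  I11: { [B → / D / .] }  — reduce

No state contains more than one complete item.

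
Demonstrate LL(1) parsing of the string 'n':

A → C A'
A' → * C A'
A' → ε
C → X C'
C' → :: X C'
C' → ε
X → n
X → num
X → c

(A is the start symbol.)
LL(1) parsing maintains a stack (initially the start symbol over $) and the input. At each step: if the stack top is a terminal, match it against the current input token; if it is a non-terminal N, replace it with the RHS of M[N, lookahead] (the unique production whose predict set contains the lookahead).

Stack is shown with the top on the left.

Stack      Input  Action
------------------------
A $        n $    output A → C A'
C A' $     n $    output C → X C'
X C' A' $  n $    output X → n
n C' A' $  n $    match 'n'
C' A' $    $      output C' → ε
A' $       $      output A' → ε
$          $      accept

The string is accepted.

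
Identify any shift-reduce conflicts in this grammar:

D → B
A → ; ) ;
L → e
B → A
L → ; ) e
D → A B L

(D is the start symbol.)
Augment with D' → D and build the canonical LR(0) collection (I0 = CLOSURE({[D' → . D]}), then GOTO on every symbol after a dot until no new states appear). It has 14 states:
  I0: { [A → . ; ) ;], [B → . A], [D → . A B L], [D → . B], [D' → . D] }  — shift
  I1: { [A → ; . ) ;] }  — shift
  I2: { [A → . ; ) ;], [B → . A], [B → A .], [D → A . B L] }  — shift, reduce
  I3: { [D → B .] }  — reduce
  I4: { [D' → D .] }  — accept
  I5: { [B → A .] }  — reduce
  I6: { [D → A B . L], [L → . ; ) e], [L → . e] }  — shift
  I7: { [L → ; . ) e] }  — shift
  I8: { [D → A B L .] }  — reduce
  I9: { [L → e .] }  — reduce
  I10: { [L → ; ) . e] }  — shift
  I11: { [L → ; ) e .] }  — reduce
  I12: { [A → ; ) . ;] }  — shift
  I13: { [A → ; ) ; .] }  — reduce

I2 contains reduce item [B → A .] and shift item [A → . ; ) ;] — shift-reduce conflict.

Answer: Yes — I2: [B → A .] vs [A → . ; ) ;]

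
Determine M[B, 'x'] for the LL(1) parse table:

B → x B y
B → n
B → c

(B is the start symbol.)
To find M[B, 'x'], we find productions for B where 'x' is in the predict set (PREDICT(N → α) = (FIRST(α) \ {ε}) ∪ (FOLLOW(N) if α ⇒* ε)).

B → x B y: PREDICT = { 'x' }
  'x' is in predict set, so this production goes in M[B, 'x']
B → n: PREDICT = { 'n' }
B → c: PREDICT = { 'c' }

M[B, 'x'] = B → x B y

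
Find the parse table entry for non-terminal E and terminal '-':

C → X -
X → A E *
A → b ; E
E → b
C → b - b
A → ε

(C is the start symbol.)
To find M[E, '-'], we find productions for E where '-' is in the predict set (PREDICT(N → α) = (FIRST(α) \ {ε}) ∪ (FOLLOW(N) if α ⇒* ε)).

E → b: PREDICT = { 'b' }

M[E, '-'] is empty (no production applies)

Answer: Empty (error entry)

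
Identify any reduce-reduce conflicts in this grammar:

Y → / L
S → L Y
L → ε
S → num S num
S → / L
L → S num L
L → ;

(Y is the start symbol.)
Yes — I10: [L → .] vs [S → num S num .]

Augment with Y' → Y and build the canonical LR(0) collection (I0 = CLOSURE({[Y' → . Y]}), then GOTO on every symbol after a dot until no new states appear). It has 15 states:
  I0: { [Y → . / L], [Y' → . Y] }  — shift
  I1: { [L → . ;], [L → . S num L], [L → .], [S → . / L], [S → . L Y], [S → . num S num], [Y → / . L] }  — shift, reduce
  I2: { [Y' → Y .] }  — accept
  I3: { [L → . ;], [L → . S num L], [L → .], [S → . / L], [S → . L Y], [S → . num S num], [S → / . L] }  — shift, reduce
  I4: { [L → ; .] }  — reduce
  I5: { [S → L . Y], [Y → . / L], [Y → / L .] }  — shift, reduce
  I6: { [L → S . num L] }  — shift
  I7: { [L → . ;], [L → . S num L], [L → .], [S → . / L], [S → . L Y], [S → . num S num], [S → num . S num] }  — shift, reduce
  I8: { [S → L . Y], [Y → . / L] }  — shift
  I9: { [L → S . num L], [S → num S . num] }  — shift
  I10: { [L → . ;], [L → . S num L], [L → .], [L → S num . L], [S → . / L], [S → . L Y], [S → . num S num], [S → num S num .] }  — shift, 2 reduces
  I11: { [L → S num L .], [S → L . Y], [Y → . / L] }  — shift, reduce
  I12: { [S → L Y .] }  — reduce
  I13: { [L → . ;], [L → . S num L], [L → .], [L → S num . L], [S → . / L], [S → . L Y], [S → . num S num] }  — shift, reduce
  I14: { [S → / L .], [S → L . Y], [Y → . / L] }  — shift, reduce

I10 contains complete items [L → .], [S → num S num .] — reduce-reduce conflict.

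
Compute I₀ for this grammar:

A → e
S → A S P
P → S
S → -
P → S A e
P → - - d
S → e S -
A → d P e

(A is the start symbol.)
{ [A → . d P e], [A → . e], [A' → . A] }

First, augment the grammar with A' → A
I₀ = CLOSURE({ [A' → . A] }):
  [A' → . A] has the dot before A: add [A → . e], [A → . d P e]
No further items can be added.

I₀ = { [A → . d P e], [A → . e], [A' → . A] }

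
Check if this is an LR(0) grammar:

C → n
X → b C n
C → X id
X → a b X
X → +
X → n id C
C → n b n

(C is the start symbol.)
No. Shift-reduce conflict between [C → n .] and [C → n . b n]

A grammar is LR(0) if no state in the canonical LR(0) collection has:
  - both a shift item (dot before a terminal) and a complete item (shift-reduce conflict), or
  - two or more complete items (reduce-reduce conflict; the accept item [C' → C .] counts as a complete item here).

Augment with C' → C and build the canonical LR(0) collection (I0 = CLOSURE({[C' → . C]}), then GOTO on every symbol after a dot until no new states appear). It has 17 states:
  I0: { [C → . X id], [C → . n b n], [C → . n], [C' → . C], [X → . +], [X → . a b X], [X → . b C n], [X → . n id C] }  — shift
  I1: { [X → + .] }  — reduce
  I2: { [C' → C .] }  — accept
  I3: { [C → X . id] }  — shift
  I4: { [X → a . b X] }  — shift
  I5: { [C → . X id], [C → . n b n], [C → . n], [X → . +], [X → . a b X], [X → . b C n], [X → . n id C], [X → b . C n] }  — shift
  I6: { [C → n . b n], [C → n .], [X → n . id C] }  — shift, reduce
  I7: { [C → n b . n] }  — shift
  I8: { [C → . X id], [C → . n b n], [C → . n], [X → . +], [X → . a b X], [X → . b C n], [X → . n id C], [X → n id . C] }  — shift
  I9: { [X → n id C .] }  — reduce
  I10: { [C → n b n .] }  — reduce
  I11: { [X → b C . n] }  — shift
  I12: { [X → b C n .] }  — reduce
  I13: { [X → . +], [X → . a b X], [X → . b C n], [X → . n id C], [X → a b . X] }  — shift
  I14: { [X → a b X .] }  — reduce
  I15: { [X → n . id C] }  — shift
  I16: { [C → X id .] }  — reduce

Conflict in state I6:
  Shift-reduce conflict between [C → n .] and [C → n . b n]
So the grammar is NOT LR(0).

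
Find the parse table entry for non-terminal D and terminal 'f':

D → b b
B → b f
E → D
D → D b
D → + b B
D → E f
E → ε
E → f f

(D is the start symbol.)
D → D b, D → E f

To find M[D, 'f'], we find productions for D where 'f' is in the predict set (PREDICT(N → α) = (FIRST(α) \ {ε}) ∪ (FOLLOW(N) if α ⇒* ε)).

Relevant sets:
  FIRST(D) = { '+', 'b', 'f' }
  FIRST(E) = { '+', 'b', 'f', ε }

D → b b: PREDICT = { 'b' }
D → D b: PREDICT = { '+', 'b', 'f' }
  'f' is in predict set, so this production goes in M[D, 'f']
D → + b B: PREDICT = { '+' }
D → E f: PREDICT = { '+', 'b', 'f' }
  'f' is in predict set, so this production goes in M[D, 'f']

M[D, 'f'] = D → D b, D → E f  (a multiply-defined cell — the grammar is not LL(1))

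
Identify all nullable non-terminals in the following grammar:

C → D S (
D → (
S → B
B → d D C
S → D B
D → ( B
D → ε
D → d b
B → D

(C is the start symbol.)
{ 'B', 'D', 'S' }

ε-productions: D → ε
So D is immediately nullable.
B → D: every symbol on the right is nullable, so B is nullable too.
S → B: every symbol on the right is nullable, so S is nullable too.
No further non-terminal can be added: every production for the remaining non-terminals contains a terminal or a non-nullable non-terminal.
Nullable = { 'B', 'D', 'S' }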